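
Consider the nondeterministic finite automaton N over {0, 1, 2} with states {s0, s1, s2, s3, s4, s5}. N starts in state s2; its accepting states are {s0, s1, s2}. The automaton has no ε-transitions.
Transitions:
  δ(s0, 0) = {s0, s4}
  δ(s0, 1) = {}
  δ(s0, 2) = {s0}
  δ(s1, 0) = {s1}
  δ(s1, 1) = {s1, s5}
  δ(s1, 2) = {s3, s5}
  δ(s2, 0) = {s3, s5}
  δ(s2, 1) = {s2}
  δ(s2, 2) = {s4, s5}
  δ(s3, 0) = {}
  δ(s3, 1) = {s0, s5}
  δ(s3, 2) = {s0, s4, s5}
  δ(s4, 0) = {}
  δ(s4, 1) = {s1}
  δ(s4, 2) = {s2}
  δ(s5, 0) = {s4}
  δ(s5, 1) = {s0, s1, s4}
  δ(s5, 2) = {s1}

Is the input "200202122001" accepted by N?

rejected

Start: {s2}
read 2: {s4, s5}
read 0: {s4}
read 0: {}
The reachable set is empty and stays empty for the remaining 9 symbols.
Reachable ∩ accepting = {} — empty.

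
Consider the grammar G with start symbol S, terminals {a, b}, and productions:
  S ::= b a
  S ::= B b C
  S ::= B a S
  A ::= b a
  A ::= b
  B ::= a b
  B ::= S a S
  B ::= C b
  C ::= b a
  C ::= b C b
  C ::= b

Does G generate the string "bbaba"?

yes

S ⇒ BaS ⇒ CbaS ⇒ bbaS ⇒ bbaba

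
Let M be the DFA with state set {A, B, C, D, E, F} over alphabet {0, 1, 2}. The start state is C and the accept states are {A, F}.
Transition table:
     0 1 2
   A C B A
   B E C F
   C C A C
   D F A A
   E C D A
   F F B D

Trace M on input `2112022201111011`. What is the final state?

B

C --2--> C
C --1--> A
A --1--> B
B --2--> F
F --0--> F
F --2--> D
D --2--> A
A --2--> A
A --0--> C
C --1--> A
A --1--> B
B --1--> C
C --1--> A
A --0--> C
C --1--> A
A --1--> B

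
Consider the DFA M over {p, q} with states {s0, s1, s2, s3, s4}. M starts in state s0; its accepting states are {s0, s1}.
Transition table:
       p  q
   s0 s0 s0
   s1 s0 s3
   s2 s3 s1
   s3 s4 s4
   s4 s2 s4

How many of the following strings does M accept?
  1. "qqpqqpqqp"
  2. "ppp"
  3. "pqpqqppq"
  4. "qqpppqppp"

4

"qqpqqpqqp": accepted
"ppp": accepted
"pqpqqppq": accepted
"qqpppqppp": accepted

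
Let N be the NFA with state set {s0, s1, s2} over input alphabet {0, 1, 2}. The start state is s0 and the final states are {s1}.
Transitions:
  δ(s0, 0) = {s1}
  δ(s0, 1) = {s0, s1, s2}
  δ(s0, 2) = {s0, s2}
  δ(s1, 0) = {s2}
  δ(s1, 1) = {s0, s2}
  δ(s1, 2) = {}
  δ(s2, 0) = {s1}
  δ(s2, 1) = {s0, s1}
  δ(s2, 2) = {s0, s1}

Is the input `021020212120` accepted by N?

Start: {s0}
read 0: {s1}
read 2: {}
The reachable set is empty and stays empty for the remaining 10 symbols.
Reachable ∩ accepting = {} — empty.

rejected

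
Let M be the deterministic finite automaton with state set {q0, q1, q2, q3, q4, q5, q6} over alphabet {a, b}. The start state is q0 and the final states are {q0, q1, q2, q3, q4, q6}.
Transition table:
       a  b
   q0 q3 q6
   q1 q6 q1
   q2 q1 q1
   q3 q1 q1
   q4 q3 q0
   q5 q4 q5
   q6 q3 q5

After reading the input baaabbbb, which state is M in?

q5

q0 --b--> q6
q6 --a--> q3
q3 --a--> q1
q1 --a--> q6
q6 --b--> q5
q5 --b--> q5
q5 --b--> q5
q5 --b--> q5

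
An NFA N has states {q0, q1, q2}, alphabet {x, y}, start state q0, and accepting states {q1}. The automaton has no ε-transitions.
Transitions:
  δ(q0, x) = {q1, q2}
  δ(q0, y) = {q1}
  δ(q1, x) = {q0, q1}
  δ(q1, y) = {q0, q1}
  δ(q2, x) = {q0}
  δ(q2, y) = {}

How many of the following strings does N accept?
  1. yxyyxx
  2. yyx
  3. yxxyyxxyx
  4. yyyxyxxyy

yxyyxx: accepted
yyx: accepted
yxxyyxxyx: accepted
yyyxyxxyy: accepted

4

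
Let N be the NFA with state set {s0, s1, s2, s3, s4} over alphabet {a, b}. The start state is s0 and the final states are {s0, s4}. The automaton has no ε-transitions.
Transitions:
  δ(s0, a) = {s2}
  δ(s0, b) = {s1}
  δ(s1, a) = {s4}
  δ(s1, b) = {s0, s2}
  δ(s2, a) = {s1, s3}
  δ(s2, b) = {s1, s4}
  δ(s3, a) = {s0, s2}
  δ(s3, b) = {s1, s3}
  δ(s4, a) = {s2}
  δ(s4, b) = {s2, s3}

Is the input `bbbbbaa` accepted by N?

Start: {s0}
read b: {s1}
read b: {s0, s2}
read b: {s1, s4}
read b: {s0, s2, s3}
read b: {s1, s3, s4}
read a: {s0, s2, s4}
read a: {s1, s2, s3}
Reachable ∩ accepting = {} — empty.

rejected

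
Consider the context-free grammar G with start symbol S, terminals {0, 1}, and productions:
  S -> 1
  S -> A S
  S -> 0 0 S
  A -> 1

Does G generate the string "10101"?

no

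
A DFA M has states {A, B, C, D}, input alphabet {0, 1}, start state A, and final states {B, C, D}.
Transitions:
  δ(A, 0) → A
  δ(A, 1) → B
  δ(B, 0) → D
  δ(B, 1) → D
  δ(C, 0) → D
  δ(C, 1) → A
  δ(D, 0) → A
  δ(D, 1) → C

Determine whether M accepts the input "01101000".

A --0--> A
A --1--> B
B --1--> D
D --0--> A
A --1--> B
B --0--> D
D --0--> A
A --0--> A
End in state A, which is not an accepting state.

rejected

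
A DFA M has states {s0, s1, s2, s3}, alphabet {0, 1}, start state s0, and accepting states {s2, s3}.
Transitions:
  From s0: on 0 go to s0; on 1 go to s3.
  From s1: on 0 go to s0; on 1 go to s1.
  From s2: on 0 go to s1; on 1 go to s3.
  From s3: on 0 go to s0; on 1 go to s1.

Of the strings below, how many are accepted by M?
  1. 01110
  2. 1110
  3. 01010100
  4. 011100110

01110: rejected
1110: rejected
01010100: rejected
011100110: rejected

0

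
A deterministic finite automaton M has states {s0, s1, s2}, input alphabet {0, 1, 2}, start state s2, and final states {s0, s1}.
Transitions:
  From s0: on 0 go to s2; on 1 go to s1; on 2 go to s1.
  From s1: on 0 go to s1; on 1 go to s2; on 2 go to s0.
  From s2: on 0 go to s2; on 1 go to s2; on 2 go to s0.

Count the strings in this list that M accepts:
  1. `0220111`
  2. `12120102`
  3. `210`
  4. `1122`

3

`0220111`: rejected
`12120102`: accepted
`210`: accepted
`1122`: accepted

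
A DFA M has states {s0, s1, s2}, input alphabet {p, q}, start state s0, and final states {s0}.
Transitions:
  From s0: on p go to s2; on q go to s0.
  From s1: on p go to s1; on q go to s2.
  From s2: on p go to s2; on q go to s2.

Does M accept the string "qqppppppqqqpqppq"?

rejected

s0 --q--> s0
s0 --q--> s0
s0 --p--> s2
s2 --p--> s2
s2 --p--> s2
s2 --p--> s2
s2 --p--> s2
s2 --p--> s2
s2 --q--> s2
s2 --q--> s2
s2 --q--> s2
s2 --p--> s2
s2 --q--> s2
s2 --p--> s2
s2 --p--> s2
s2 --q--> s2
End in state s2, which is not an accepting state.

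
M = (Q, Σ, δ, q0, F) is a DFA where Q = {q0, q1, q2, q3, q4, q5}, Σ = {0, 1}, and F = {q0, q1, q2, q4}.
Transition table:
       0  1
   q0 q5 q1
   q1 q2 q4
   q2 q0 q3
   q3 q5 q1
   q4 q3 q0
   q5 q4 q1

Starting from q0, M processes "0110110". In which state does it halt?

q3

q0 --0--> q5
q5 --1--> q1
q1 --1--> q4
q4 --0--> q3
q3 --1--> q1
q1 --1--> q4
q4 --0--> q3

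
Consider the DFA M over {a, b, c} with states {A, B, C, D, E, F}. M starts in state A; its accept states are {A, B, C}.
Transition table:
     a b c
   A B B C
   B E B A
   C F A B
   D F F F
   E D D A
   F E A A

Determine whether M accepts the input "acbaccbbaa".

rejected

A --a--> B
B --c--> A
A --b--> B
B --a--> E
E --c--> A
A --c--> C
C --b--> A
A --b--> B
B --a--> E
E --a--> D
End in state D, which is not an accepting state.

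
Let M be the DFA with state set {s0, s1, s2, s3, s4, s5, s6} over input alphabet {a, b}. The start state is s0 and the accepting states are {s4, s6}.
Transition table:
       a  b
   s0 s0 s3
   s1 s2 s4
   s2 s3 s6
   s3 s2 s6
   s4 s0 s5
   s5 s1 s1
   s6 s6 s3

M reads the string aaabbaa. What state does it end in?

s0 --a--> s0
s0 --a--> s0
s0 --a--> s0
s0 --b--> s3
s3 --b--> s6
s6 --a--> s6
s6 --a--> s6

s6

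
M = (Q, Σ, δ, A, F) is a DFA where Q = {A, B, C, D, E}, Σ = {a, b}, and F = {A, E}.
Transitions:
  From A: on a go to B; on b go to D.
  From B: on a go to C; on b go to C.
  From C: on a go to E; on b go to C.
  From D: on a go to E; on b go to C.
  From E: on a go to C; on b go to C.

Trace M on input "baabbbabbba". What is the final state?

E

A --b--> D
D --a--> E
E --a--> C
C --b--> C
C --b--> C
C --b--> C
C --a--> E
E --b--> C
C --b--> C
C --b--> C
C --a--> E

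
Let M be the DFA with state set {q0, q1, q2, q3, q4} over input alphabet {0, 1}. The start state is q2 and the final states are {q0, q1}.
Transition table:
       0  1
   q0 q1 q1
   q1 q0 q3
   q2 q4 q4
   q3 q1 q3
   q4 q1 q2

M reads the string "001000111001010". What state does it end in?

q0

q2 --0--> q4
q4 --0--> q1
q1 --1--> q3
q3 --0--> q1
q1 --0--> q0
q0 --0--> q1
q1 --1--> q3
q3 --1--> q3
q3 --1--> q3
q3 --0--> q1
q1 --0--> q0
q0 --1--> q1
q1 --0--> q0
q0 --1--> q1
q1 --0--> q0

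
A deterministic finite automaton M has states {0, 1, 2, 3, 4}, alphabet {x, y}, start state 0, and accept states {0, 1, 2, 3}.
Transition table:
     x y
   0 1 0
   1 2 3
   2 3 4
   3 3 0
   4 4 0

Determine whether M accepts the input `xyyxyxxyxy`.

accepted

0 --x--> 1
1 --y--> 3
3 --y--> 0
0 --x--> 1
1 --y--> 3
3 --x--> 3
3 --x--> 3
3 --y--> 0
0 --x--> 1
1 --y--> 3
End in state 3, which is an accepting state.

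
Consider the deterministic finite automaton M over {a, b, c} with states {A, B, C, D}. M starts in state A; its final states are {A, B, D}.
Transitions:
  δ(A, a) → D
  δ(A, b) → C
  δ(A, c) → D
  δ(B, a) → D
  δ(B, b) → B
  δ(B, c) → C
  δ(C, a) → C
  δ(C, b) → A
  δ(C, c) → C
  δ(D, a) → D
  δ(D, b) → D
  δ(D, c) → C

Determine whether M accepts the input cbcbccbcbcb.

A --c--> D
D --b--> D
D --c--> C
C --b--> A
A --c--> D
D --c--> C
C --b--> A
A --c--> D
D --b--> D
D --c--> C
C --b--> A
End in state A, which is an accepting state.

accepted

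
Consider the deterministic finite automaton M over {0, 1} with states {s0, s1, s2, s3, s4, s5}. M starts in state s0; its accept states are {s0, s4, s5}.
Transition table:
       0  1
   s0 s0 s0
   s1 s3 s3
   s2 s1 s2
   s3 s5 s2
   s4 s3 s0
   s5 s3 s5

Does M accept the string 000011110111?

s0 --0--> s0
s0 --0--> s0
s0 --0--> s0
s0 --0--> s0
s0 --1--> s0
s0 --1--> s0
s0 --1--> s0
s0 --1--> s0
s0 --0--> s0
s0 --1--> s0
s0 --1--> s0
s0 --1--> s0
End in state s0, which is an accepting state.

accepted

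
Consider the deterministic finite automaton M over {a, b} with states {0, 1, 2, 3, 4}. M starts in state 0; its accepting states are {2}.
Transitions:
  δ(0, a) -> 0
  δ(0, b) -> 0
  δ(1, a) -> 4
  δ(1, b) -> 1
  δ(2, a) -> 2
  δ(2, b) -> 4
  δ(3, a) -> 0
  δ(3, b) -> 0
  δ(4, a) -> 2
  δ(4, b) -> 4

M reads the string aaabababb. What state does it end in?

0 --a--> 0
0 --a--> 0
0 --a--> 0
0 --b--> 0
0 --a--> 0
0 --b--> 0
0 --a--> 0
0 --b--> 0
0 --b--> 0

0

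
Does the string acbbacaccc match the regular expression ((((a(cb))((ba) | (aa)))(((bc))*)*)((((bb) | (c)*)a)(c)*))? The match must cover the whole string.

Split as acbba·caccc: (((a(cb))((ba)|(aa)))(((bc))*)*) matches acbba and ((((bb)|(c)*)a)(c)*) matches caccc.

yes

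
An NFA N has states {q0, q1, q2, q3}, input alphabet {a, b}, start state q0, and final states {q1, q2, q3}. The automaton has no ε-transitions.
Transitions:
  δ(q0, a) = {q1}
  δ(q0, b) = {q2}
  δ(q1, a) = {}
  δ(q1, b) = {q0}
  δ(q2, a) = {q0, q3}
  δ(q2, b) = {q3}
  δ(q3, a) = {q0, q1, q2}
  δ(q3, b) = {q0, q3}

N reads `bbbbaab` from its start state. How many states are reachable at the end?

3

Start: {q0}
read b: {q2}
read b: {q3}
read b: {q0, q3}
read b: {q0, q2, q3}
read a: {q0, q1, q2, q3}
read a: {q0, q1, q2, q3}
read b: {q0, q2, q3}
Final reachable set {q0, q2, q3} has 3 states.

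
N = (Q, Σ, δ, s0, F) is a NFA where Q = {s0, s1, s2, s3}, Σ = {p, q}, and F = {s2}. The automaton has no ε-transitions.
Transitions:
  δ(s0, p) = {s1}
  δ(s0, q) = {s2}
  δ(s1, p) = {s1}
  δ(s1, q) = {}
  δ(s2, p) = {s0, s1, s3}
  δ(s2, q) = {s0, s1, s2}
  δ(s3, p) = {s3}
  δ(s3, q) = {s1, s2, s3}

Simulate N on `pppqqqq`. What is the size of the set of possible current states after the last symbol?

0

Start: {s0}
read p: {s1}
read p: {s1}
read p: {s1}
read q: {}
The reachable set is empty and stays empty for the remaining 3 symbols.
Final reachable set {} has 0 states.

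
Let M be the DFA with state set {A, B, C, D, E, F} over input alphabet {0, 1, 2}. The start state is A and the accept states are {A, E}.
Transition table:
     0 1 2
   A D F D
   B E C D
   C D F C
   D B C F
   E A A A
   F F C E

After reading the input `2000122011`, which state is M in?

F

A --2--> D
D --0--> B
B --0--> E
E --0--> A
A --1--> F
F --2--> E
E --2--> A
A --0--> D
D --1--> C
C --1--> F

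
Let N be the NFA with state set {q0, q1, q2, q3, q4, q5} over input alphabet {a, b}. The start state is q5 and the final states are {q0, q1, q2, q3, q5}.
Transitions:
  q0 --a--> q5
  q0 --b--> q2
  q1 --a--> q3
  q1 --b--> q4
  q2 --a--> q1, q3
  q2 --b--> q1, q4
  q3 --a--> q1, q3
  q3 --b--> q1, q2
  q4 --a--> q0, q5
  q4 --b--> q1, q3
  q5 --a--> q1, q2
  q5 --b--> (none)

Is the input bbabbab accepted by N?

rejected

Start: {q5}
read b: {}
The reachable set is empty and stays empty for the remaining 6 symbols.
Reachable ∩ accepting = {} — empty.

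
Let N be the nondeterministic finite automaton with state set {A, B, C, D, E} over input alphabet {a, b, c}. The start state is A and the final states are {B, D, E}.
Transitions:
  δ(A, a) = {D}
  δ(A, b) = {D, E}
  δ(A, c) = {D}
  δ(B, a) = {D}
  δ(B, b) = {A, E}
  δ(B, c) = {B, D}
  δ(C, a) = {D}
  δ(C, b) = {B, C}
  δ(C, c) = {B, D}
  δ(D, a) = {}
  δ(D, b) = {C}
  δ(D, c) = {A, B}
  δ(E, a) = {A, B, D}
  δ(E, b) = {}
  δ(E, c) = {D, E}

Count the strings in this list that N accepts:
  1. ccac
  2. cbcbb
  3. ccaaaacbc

2

ccac: accepted
cbcbb: accepted
ccaaaacbc: rejected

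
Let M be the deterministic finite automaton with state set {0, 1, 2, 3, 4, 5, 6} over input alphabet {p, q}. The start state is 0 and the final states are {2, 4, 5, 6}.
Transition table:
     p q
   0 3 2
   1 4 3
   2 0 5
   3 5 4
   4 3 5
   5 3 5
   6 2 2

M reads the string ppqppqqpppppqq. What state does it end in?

0 --p--> 3
3 --p--> 5
5 --q--> 5
5 --p--> 3
3 --p--> 5
5 --q--> 5
5 --q--> 5
5 --p--> 3
3 --p--> 5
5 --p--> 3
3 --p--> 5
5 --p--> 3
3 --q--> 4
4 --q--> 5

5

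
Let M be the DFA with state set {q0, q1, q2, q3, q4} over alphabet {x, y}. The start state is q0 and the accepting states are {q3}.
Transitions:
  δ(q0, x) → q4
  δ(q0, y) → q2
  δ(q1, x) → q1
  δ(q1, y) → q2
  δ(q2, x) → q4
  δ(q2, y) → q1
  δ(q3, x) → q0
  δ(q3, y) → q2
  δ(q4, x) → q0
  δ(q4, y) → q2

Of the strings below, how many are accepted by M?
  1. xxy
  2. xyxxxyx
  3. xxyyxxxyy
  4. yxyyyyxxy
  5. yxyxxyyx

xxy: rejected
xyxxxyx: rejected
xxyyxxxyy: rejected
yxyyyyxxy: rejected
yxyxxyyx: rejected

0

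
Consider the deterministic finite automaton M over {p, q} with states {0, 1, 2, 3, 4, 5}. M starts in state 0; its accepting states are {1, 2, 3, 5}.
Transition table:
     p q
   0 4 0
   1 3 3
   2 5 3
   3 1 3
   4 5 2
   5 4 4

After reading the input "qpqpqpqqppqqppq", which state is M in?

0 --q--> 0
0 --p--> 4
4 --q--> 2
2 --p--> 5
5 --q--> 4
4 --p--> 5
5 --q--> 4
4 --q--> 2
2 --p--> 5
5 --p--> 4
4 --q--> 2
2 --q--> 3
3 --p--> 1
1 --p--> 3
3 --q--> 3

3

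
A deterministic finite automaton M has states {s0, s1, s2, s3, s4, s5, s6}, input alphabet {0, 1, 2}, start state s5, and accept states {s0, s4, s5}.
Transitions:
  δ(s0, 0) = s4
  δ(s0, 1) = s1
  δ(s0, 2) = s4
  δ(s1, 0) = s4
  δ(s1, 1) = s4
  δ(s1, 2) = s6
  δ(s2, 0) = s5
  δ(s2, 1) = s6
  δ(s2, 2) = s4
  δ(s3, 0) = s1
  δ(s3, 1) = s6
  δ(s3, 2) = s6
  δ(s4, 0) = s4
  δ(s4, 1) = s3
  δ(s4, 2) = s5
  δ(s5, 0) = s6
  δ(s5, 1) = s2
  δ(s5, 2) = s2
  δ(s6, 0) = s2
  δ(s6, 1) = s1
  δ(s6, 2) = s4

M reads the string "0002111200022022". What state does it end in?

s5 --0--> s6
s6 --0--> s2
s2 --0--> s5
s5 --2--> s2
s2 --1--> s6
s6 --1--> s1
s1 --1--> s4
s4 --2--> s5
s5 --0--> s6
s6 --0--> s2
s2 --0--> s5
s5 --2--> s2
s2 --2--> s4
s4 --0--> s4
s4 --2--> s5
s5 --2--> s2

s2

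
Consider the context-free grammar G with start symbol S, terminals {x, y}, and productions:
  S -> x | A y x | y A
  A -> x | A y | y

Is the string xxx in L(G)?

no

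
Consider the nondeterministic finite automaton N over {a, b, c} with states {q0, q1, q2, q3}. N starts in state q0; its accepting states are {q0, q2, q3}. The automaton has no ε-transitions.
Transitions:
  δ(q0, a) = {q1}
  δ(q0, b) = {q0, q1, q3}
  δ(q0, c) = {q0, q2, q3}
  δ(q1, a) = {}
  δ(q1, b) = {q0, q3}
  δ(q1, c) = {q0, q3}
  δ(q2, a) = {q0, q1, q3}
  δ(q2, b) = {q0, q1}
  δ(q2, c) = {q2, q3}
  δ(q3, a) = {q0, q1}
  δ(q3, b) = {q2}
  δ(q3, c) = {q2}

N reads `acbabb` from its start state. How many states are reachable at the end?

Start: {q0}
read a: {q1}
read c: {q0, q3}
read b: {q0, q1, q2, q3}
read a: {q0, q1, q3}
read b: {q0, q1, q2, q3}
read b: {q0, q1, q2, q3}
Final reachable set {q0, q1, q2, q3} has 4 states.

4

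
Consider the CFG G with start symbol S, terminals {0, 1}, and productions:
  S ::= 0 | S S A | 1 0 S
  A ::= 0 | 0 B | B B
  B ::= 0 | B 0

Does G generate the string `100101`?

no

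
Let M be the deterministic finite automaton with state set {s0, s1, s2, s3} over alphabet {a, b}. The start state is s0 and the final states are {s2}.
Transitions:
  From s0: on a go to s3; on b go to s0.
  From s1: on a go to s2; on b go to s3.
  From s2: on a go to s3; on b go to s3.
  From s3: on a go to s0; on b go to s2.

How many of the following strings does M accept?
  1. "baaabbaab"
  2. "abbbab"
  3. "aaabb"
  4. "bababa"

"baaabbaab": accepted
"abbbab": accepted
"aaabb": rejected
"bababa": rejected

2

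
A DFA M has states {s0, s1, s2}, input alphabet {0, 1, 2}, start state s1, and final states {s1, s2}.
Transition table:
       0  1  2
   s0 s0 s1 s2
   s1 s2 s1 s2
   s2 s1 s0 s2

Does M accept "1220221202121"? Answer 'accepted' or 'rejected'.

rejected

s1 --1--> s1
s1 --2--> s2
s2 --2--> s2
s2 --0--> s1
s1 --2--> s2
s2 --2--> s2
s2 --1--> s0
s0 --2--> s2
s2 --0--> s1
s1 --2--> s2
s2 --1--> s0
s0 --2--> s2
s2 --1--> s0
End in state s0, which is not an accepting state.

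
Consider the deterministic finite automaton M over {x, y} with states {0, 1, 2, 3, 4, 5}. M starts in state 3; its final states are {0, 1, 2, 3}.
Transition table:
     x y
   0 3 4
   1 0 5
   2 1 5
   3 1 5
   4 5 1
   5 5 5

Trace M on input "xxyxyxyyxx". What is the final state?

3 --x--> 1
1 --x--> 0
0 --y--> 4
4 --x--> 5
5 --y--> 5
5 --x--> 5
5 --y--> 5
5 --y--> 5
5 --x--> 5
5 --x--> 5

5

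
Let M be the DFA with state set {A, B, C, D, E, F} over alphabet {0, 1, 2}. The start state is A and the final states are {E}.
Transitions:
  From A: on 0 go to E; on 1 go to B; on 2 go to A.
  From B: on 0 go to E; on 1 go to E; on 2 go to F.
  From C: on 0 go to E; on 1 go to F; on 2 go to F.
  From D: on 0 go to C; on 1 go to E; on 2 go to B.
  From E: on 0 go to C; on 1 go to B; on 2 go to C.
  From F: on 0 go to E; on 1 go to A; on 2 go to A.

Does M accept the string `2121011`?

A --2--> A
A --1--> B
B --2--> F
F --1--> A
A --0--> E
E --1--> B
B --1--> E
End in state E, which is an accepting state.

accepted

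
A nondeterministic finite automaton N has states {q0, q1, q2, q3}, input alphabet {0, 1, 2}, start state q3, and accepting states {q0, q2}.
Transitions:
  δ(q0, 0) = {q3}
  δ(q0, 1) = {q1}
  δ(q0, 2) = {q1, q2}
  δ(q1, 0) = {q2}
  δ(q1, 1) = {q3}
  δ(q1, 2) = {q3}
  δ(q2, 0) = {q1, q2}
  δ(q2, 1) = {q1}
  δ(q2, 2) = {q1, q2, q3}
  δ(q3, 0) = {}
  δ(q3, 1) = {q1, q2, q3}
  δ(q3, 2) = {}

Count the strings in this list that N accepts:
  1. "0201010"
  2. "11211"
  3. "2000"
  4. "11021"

2

"0201010": rejected
"11211": accepted
"2000": rejected
"11021": accepted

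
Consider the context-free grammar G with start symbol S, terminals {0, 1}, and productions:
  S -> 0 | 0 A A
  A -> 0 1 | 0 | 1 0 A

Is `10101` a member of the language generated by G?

no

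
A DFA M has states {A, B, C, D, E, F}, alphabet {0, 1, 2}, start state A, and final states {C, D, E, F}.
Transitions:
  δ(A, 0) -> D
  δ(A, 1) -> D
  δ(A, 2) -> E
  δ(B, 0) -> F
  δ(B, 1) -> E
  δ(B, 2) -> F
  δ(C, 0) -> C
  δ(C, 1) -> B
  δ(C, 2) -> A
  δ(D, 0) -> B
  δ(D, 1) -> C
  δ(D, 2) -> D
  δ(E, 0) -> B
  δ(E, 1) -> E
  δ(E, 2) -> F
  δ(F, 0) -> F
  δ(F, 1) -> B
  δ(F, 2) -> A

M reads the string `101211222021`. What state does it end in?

B

A --1--> D
D --0--> B
B --1--> E
E --2--> F
F --1--> B
B --1--> E
E --2--> F
F --2--> A
A --2--> E
E --0--> B
B --2--> F
F --1--> B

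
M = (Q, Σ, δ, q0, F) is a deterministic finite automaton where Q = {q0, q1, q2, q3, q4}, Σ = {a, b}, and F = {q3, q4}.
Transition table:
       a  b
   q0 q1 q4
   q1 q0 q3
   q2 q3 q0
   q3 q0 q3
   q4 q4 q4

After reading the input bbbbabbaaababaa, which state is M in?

q0 --b--> q4
q4 --b--> q4
q4 --b--> q4
q4 --b--> q4
q4 --a--> q4
q4 --b--> q4
q4 --b--> q4
q4 --a--> q4
q4 --a--> q4
q4 --a--> q4
q4 --b--> q4
q4 --a--> q4
q4 --b--> q4
q4 --a--> q4
q4 --a--> q4

q4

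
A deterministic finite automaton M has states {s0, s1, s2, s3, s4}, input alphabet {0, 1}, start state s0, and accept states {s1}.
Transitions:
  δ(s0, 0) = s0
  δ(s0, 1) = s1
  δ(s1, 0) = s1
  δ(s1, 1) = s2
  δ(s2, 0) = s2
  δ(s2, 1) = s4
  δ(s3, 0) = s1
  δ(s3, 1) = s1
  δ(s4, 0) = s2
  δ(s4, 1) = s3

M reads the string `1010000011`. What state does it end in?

s3

s0 --1--> s1
s1 --0--> s1
s1 --1--> s2
s2 --0--> s2
s2 --0--> s2
s2 --0--> s2
s2 --0--> s2
s2 --0--> s2
s2 --1--> s4
s4 --1--> s3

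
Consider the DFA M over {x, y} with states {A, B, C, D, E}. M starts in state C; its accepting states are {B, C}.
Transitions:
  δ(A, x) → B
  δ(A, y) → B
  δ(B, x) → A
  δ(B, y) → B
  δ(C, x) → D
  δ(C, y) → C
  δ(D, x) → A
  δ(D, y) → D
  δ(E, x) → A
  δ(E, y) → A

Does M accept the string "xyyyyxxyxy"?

accepted

C --x--> D
D --y--> D
D --y--> D
D --y--> D
D --y--> D
D --x--> A
A --x--> B
B --y--> B
B --x--> A
A --y--> B
End in state B, which is an accepting state.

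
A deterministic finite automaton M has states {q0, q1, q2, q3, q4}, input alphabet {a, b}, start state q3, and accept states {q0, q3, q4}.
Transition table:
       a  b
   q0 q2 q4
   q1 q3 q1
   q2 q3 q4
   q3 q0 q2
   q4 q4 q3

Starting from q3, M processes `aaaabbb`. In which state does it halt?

q2

q3 --a--> q0
q0 --a--> q2
q2 --a--> q3
q3 --a--> q0
q0 --b--> q4
q4 --b--> q3
q3 --b--> q2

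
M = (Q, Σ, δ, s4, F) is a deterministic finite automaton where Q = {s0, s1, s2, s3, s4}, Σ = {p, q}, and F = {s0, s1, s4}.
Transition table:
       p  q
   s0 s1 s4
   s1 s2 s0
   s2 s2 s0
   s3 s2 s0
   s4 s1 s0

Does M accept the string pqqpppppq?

accepted

s4 --p--> s1
s1 --q--> s0
s0 --q--> s4
s4 --p--> s1
s1 --p--> s2
s2 --p--> s2
s2 --p--> s2
s2 --p--> s2
s2 --q--> s0
End in state s0, which is an accepting state.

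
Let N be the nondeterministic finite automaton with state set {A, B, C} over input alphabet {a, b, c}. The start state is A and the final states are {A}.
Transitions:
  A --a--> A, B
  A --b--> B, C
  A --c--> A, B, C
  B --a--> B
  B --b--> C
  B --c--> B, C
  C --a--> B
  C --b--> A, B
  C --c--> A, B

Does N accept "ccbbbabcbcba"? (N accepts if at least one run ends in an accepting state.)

Start: {A}
read c: {A, B, C}
read c: {A, B, C}
read b: {A, B, C}
read b: {A, B, C}
read b: {A, B, C}
read a: {A, B}
read b: {B, C}
read c: {A, B, C}
read b: {A, B, C}
read c: {A, B, C}
read b: {A, B, C}
read a: {A, B}
Reachable ∩ accepting = {A} — nonempty.

accepted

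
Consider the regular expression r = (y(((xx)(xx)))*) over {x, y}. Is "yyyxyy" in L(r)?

no

No split of yyyxyy into u·v has y matching u and (((xx)(xx)))* matching v.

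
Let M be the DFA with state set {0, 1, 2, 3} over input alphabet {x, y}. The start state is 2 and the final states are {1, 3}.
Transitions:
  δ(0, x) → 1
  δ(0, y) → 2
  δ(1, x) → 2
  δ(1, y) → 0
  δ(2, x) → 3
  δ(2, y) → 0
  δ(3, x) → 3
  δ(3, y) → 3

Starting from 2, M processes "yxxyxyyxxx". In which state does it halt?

2 --y--> 0
0 --x--> 1
1 --x--> 2
2 --y--> 0
0 --x--> 1
1 --y--> 0
0 --y--> 2
2 --x--> 3
3 --x--> 3
3 --x--> 3

3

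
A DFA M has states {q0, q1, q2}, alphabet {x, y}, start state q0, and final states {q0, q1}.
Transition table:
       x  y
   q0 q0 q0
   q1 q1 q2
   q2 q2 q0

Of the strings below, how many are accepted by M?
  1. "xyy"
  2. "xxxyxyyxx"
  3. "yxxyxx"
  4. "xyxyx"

"xyy": accepted
"xxxyxyyxx": accepted
"yxxyxx": accepted
"xyxyx": accepted

4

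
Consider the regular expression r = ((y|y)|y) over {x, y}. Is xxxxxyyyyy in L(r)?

Neither (y|y) nor y matches xxxxxyyyyy.

no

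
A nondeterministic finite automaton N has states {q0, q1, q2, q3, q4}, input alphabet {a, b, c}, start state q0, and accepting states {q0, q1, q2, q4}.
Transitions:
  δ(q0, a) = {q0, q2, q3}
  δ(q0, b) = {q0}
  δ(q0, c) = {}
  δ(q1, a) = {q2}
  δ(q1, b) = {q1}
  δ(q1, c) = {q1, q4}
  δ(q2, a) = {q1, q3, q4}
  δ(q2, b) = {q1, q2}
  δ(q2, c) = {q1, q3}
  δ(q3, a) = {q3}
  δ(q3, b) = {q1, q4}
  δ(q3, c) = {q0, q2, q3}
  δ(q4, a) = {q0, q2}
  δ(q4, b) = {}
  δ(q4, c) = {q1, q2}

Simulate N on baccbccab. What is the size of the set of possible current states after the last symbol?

Start: {q0}
read b: {q0}
read a: {q0, q2, q3}
read c: {q0, q1, q2, q3}
read c: {q0, q1, q2, q3, q4}
read b: {q0, q1, q2, q4}
read c: {q1, q2, q3, q4}
read c: {q0, q1, q2, q3, q4}
read a: {q0, q1, q2, q3, q4}
read b: {q0, q1, q2, q4}
Final reachable set {q0, q1, q2, q4} has 4 states.

4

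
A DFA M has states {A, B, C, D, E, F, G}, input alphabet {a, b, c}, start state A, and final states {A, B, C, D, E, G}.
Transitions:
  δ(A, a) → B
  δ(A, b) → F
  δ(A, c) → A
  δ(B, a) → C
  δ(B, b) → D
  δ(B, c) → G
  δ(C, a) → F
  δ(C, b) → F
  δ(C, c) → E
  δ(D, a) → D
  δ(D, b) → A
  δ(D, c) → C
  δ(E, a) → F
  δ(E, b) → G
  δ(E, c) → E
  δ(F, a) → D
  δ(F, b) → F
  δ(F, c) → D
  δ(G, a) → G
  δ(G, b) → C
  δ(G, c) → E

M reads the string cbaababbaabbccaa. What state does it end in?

D

A --c--> A
A --b--> F
F --a--> D
D --a--> D
D --b--> A
A --a--> B
B --b--> D
D --b--> A
A --a--> B
B --a--> C
C --b--> F
F --b--> F
F --c--> D
D --c--> C
C --a--> F
F --a--> D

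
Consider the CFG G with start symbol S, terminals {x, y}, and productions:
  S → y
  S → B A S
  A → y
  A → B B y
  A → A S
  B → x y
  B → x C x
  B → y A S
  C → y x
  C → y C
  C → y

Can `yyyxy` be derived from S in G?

no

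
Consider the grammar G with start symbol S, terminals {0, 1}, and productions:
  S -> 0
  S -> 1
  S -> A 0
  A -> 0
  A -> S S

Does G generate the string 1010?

no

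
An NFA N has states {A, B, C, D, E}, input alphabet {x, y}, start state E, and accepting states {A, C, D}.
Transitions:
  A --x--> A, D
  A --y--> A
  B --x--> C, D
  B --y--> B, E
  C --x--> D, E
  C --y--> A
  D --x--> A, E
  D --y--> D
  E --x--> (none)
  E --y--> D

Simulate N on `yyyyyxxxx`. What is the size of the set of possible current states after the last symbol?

3

Start: {E}
read y: {D}
read y: {D}
read y: {D}
read y: {D}
read y: {D}
read x: {A, E}
read x: {A, D}
read x: {A, D, E}
read x: {A, D, E}
Final reachable set {A, D, E} has 3 states.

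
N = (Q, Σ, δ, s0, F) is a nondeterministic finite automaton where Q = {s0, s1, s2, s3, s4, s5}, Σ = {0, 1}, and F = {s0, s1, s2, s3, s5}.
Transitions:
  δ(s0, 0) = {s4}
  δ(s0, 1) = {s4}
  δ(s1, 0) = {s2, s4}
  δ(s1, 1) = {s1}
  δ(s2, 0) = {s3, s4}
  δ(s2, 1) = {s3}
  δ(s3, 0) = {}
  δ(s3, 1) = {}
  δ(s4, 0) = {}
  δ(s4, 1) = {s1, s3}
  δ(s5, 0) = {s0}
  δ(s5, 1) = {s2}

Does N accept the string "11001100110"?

accepted

Start: {s0}
read 1: {s4}
read 1: {s1, s3}
read 0: {s2, s4}
read 0: {s3, s4}
read 1: {s1, s3}
read 1: {s1}
read 0: {s2, s4}
read 0: {s3, s4}
read 1: {s1, s3}
read 1: {s1}
read 0: {s2, s4}
Reachable ∩ accepting = {s2} — nonempty.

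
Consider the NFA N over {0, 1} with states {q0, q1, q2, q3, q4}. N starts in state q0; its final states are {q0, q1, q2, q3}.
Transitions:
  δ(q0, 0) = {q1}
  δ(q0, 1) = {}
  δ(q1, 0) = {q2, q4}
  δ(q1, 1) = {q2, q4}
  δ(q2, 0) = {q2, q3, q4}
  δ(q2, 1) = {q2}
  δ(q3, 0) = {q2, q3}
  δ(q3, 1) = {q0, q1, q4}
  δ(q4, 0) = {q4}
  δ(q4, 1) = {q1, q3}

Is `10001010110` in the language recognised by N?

Start: {q0}
read 1: {}
The reachable set is empty and stays empty for the remaining 10 symbols.
Reachable ∩ accepting = {} — empty.

rejected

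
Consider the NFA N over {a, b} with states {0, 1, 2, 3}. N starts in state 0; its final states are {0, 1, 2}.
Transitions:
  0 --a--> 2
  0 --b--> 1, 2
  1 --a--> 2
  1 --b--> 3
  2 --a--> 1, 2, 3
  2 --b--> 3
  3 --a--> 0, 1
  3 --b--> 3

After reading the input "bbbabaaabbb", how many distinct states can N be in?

Start: {0}
read b: {1, 2}
read b: {3}
read b: {3}
read a: {0, 1}
read b: {1, 2, 3}
read a: {0, 1, 2, 3}
read a: {0, 1, 2, 3}
read a: {0, 1, 2, 3}
read b: {1, 2, 3}
read b: {3}
read b: {3}
Final reachable set {3} has 1 state.

1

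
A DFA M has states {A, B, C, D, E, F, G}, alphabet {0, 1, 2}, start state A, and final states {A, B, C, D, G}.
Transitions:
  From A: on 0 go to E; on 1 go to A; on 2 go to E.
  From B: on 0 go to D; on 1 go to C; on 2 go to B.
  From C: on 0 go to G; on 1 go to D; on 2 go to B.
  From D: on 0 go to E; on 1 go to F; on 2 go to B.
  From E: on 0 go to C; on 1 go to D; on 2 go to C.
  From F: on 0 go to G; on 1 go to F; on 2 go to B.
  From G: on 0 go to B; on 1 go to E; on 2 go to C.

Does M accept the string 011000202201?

rejected

A --0--> E
E --1--> D
D --1--> F
F --0--> G
G --0--> B
B --0--> D
D --2--> B
B --0--> D
D --2--> B
B --2--> B
B --0--> D
D --1--> F
End in state F, which is not an accepting state.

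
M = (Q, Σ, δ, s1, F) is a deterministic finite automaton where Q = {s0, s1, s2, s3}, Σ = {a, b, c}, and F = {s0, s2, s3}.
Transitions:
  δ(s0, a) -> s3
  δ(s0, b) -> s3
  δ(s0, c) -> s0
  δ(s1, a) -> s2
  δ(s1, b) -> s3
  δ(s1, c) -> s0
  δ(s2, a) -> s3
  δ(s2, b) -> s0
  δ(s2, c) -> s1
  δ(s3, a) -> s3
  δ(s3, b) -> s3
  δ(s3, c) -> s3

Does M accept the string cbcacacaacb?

s1 --c--> s0
s0 --b--> s3
s3 --c--> s3
s3 --a--> s3
s3 --c--> s3
s3 --a--> s3
s3 --c--> s3
s3 --a--> s3
s3 --a--> s3
s3 --c--> s3
s3 --b--> s3
End in state s3, which is an accepting state.

accepted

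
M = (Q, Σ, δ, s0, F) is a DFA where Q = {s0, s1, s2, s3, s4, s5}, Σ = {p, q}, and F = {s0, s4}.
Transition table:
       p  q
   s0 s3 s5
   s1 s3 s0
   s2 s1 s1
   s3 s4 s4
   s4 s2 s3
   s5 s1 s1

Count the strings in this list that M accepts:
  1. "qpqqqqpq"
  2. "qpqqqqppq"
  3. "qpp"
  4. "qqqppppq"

"qpqqqqpq": accepted
"qpqqqqppq": rejected
"qpp": rejected
"qqqppppq": accepted

2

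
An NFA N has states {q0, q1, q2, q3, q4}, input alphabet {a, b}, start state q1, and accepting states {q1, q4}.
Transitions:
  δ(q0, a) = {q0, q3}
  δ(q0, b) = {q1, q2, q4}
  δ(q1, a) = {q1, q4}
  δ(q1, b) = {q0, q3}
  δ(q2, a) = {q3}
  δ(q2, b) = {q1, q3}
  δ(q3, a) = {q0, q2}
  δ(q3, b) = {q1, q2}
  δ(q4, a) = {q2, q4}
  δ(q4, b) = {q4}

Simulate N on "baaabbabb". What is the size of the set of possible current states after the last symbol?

5

Start: {q1}
read b: {q0, q3}
read a: {q0, q2, q3}
read a: {q0, q2, q3}
read a: {q0, q2, q3}
read b: {q1, q2, q3, q4}
read b: {q0, q1, q2, q3, q4}
read a: {q0, q1, q2, q3, q4}
read b: {q0, q1, q2, q3, q4}
read b: {q0, q1, q2, q3, q4}
Final reachable set {q0, q1, q2, q3, q4} has 5 states.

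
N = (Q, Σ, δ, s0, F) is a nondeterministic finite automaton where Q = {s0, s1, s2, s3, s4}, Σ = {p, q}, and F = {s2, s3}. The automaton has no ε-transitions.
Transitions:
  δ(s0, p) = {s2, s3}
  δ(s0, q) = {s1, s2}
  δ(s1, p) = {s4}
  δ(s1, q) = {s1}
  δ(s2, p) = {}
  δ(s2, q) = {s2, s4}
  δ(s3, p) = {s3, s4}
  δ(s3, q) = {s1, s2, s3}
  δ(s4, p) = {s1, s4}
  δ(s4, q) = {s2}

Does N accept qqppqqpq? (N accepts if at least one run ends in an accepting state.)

accepted

Start: {s0}
read q: {s1, s2}
read q: {s1, s2, s4}
read p: {s1, s4}
read p: {s1, s4}
read q: {s1, s2}
read q: {s1, s2, s4}
read p: {s1, s4}
read q: {s1, s2}
Reachable ∩ accepting = {s2} — nonempty.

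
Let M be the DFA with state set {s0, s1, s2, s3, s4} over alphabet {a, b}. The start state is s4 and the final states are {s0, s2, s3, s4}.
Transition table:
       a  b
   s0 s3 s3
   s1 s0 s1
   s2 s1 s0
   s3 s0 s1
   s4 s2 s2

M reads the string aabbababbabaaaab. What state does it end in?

s1

s4 --a--> s2
s2 --a--> s1
s1 --b--> s1
s1 --b--> s1
s1 --a--> s0
s0 --b--> s3
s3 --a--> s0
s0 --b--> s3
s3 --b--> s1
s1 --a--> s0
s0 --b--> s3
s3 --a--> s0
s0 --a--> s3
s3 --a--> s0
s0 --a--> s3
s3 --b--> s1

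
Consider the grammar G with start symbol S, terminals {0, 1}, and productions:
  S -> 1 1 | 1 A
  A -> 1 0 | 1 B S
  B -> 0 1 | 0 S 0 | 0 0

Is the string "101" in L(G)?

no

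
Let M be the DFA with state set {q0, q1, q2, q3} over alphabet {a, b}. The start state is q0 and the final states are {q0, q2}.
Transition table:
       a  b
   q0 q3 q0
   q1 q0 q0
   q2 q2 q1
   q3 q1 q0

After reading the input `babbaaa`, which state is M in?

q0

q0 --b--> q0
q0 --a--> q3
q3 --b--> q0
q0 --b--> q0
q0 --a--> q3
q3 --a--> q1
q1 --a--> q0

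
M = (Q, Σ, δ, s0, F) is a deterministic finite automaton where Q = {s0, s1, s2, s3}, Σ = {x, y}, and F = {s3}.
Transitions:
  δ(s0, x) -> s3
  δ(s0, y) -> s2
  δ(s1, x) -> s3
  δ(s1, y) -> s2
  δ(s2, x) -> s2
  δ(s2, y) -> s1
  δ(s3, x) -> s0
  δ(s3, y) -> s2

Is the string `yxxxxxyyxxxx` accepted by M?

s0 --y--> s2
s2 --x--> s2
s2 --x--> s2
s2 --x--> s2
s2 --x--> s2
s2 --x--> s2
s2 --y--> s1
s1 --y--> s2
s2 --x--> s2
s2 --x--> s2
s2 --x--> s2
s2 --x--> s2
End in state s2, which is not an accepting state.

rejected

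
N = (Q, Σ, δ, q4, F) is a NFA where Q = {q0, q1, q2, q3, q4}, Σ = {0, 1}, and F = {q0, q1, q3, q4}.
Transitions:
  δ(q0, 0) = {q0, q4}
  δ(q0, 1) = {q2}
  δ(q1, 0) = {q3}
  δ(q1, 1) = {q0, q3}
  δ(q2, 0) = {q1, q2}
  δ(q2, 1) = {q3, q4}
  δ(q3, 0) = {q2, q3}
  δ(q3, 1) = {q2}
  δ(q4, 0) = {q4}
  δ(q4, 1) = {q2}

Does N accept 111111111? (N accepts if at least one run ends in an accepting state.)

Start: {q4}
read 1: {q2}
read 1: {q3, q4}
read 1: {q2}
read 1: {q3, q4}
read 1: {q2}
read 1: {q3, q4}
read 1: {q2}
read 1: {q3, q4}
read 1: {q2}
Reachable ∩ accepting = {} — empty.

rejected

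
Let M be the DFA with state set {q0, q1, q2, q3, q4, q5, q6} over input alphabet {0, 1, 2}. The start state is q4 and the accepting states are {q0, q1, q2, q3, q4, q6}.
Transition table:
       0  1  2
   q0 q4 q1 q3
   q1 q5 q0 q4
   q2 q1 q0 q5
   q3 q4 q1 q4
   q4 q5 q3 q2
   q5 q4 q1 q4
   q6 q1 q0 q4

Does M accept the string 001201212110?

rejected

q4 --0--> q5
q5 --0--> q4
q4 --1--> q3
q3 --2--> q4
q4 --0--> q5
q5 --1--> q1
q1 --2--> q4
q4 --1--> q3
q3 --2--> q4
q4 --1--> q3
q3 --1--> q1
q1 --0--> q5
End in state q5, which is not an accepting state.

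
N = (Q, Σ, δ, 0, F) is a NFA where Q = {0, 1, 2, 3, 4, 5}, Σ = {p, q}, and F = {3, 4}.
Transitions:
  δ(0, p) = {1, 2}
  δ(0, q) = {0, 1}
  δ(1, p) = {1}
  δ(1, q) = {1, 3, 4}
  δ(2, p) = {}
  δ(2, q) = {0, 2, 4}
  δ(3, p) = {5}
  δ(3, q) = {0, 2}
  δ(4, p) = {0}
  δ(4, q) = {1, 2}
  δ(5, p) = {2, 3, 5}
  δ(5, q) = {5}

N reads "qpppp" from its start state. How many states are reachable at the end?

Start: {0}
read q: {0, 1}
read p: {1, 2}
read p: {1}
read p: {1}
read p: {1}
Final reachable set {1} has 1 state.

1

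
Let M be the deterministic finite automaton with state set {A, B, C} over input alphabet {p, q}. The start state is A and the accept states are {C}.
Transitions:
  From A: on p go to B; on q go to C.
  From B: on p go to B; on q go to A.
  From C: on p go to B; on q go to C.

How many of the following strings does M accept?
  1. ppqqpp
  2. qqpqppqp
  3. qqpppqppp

0

ppqqpp: rejected
qqpqppqp: rejected
qqpppqppp: rejected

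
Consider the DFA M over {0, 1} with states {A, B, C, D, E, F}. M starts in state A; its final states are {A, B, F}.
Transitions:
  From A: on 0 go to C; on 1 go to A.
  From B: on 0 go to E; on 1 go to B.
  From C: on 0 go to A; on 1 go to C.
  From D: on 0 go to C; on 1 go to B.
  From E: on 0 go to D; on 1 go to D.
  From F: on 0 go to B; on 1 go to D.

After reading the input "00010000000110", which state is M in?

A --0--> C
C --0--> A
A --0--> C
C --1--> C
C --0--> A
A --0--> C
C --0--> A
A --0--> C
C --0--> A
A --0--> C
C --0--> A
A --1--> A
A --1--> A
A --0--> C

C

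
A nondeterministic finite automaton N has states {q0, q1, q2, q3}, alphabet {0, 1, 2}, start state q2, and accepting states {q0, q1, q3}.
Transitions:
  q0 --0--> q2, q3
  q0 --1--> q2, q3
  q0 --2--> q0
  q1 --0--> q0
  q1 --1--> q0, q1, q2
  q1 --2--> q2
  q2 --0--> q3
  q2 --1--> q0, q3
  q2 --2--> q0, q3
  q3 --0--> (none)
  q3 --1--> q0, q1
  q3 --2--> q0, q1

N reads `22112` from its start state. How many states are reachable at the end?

Start: {q2}
read 2: {q0, q3}
read 2: {q0, q1}
read 1: {q0, q1, q2, q3}
read 1: {q0, q1, q2, q3}
read 2: {q0, q1, q2, q3}
Final reachable set {q0, q1, q2, q3} has 4 states.

4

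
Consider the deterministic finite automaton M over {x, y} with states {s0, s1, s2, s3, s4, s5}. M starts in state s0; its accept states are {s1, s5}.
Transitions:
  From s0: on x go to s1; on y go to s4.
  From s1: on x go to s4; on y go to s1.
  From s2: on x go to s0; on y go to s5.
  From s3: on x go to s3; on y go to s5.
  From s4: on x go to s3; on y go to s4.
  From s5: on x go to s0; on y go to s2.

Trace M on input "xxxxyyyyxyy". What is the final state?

s0 --x--> s1
s1 --x--> s4
s4 --x--> s3
s3 --x--> s3
s3 --y--> s5
s5 --y--> s2
s2 --y--> s5
s5 --y--> s2
s2 --x--> s0
s0 --y--> s4
s4 --y--> s4

s4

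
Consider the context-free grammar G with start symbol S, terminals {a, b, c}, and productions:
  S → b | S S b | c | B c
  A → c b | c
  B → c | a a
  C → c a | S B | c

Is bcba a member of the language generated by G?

no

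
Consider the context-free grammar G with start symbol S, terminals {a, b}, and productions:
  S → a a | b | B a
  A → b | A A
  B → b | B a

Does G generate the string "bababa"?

no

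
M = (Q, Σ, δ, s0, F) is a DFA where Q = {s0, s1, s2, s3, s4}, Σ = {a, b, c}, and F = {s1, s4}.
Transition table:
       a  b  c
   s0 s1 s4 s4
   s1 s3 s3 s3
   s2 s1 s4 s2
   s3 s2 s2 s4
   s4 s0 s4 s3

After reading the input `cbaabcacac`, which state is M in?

s0 --c--> s4
s4 --b--> s4
s4 --a--> s0
s0 --a--> s1
s1 --b--> s3
s3 --c--> s4
s4 --a--> s0
s0 --c--> s4
s4 --a--> s0
s0 --c--> s4

s4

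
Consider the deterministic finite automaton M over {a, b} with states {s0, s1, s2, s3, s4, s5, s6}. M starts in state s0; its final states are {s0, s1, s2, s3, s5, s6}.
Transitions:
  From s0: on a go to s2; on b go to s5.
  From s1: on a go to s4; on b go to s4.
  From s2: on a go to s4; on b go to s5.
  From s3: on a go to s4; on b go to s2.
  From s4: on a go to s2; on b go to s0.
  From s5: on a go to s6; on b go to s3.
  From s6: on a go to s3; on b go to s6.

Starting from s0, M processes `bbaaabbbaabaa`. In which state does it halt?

s3

s0 --b--> s5
s5 --b--> s3
s3 --a--> s4
s4 --a--> s2
s2 --a--> s4
s4 --b--> s0
s0 --b--> s5
s5 --b--> s3
s3 --a--> s4
s4 --a--> s2
s2 --b--> s5
s5 --a--> s6
s6 --a--> s3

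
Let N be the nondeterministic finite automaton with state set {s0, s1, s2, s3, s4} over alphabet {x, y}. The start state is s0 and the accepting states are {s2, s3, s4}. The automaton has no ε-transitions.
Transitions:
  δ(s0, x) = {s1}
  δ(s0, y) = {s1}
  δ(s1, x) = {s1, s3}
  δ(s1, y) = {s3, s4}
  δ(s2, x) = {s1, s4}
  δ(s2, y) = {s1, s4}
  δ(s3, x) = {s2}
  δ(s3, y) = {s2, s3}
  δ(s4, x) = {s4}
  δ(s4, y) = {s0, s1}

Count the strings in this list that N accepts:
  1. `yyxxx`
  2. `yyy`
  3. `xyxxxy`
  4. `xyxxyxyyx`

`yyxxx`: accepted
`yyy`: accepted
`xyxxxy`: accepted
`xyxxyxyyx`: accepted

4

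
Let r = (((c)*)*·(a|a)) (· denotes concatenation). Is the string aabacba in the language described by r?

No split of aabacba into u·v has ((c)*)* matching u and (a|a) matching v.

no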